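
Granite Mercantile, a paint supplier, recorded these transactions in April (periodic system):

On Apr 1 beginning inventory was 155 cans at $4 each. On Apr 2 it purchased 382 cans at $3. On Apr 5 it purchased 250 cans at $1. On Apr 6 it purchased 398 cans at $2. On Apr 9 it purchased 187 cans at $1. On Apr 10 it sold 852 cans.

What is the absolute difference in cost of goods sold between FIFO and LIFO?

$862

FIFO COGS: 155 @ $4 + 382 @ $3 + 250 @ $1 + 65 @ $2 = $2,146
LIFO COGS: 187 @ $1 + 398 @ $2 + 250 @ $1 + 17 @ $3 = $1,284
Difference = |$2,146 − $1,284| = $862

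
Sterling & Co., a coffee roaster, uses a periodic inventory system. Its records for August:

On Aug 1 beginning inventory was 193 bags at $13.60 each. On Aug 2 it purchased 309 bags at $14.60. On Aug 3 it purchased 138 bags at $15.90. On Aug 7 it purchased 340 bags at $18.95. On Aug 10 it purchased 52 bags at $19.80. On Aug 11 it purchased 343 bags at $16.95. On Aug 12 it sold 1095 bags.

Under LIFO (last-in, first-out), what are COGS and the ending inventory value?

COGS = $18,721.85; ending inventory = $3,895.00

Aug 12, 1095 sold [LIFO — newest first]: 343 @ $16.95 + 52 @ $19.80 + 340 @ $18.95 + 138 @ $15.90 + 222 @ $14.60 = $18,721.85
Ending inventory: 193 @ $13.60 + 87 @ $14.60 = $3,895.00
Check: goods available $22,616.85 = COGS $18,721.85 + ending $3,895.00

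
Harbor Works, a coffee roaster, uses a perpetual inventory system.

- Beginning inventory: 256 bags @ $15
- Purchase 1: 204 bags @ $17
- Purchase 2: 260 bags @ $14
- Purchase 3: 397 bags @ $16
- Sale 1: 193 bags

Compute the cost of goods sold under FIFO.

Sale 1 (193) [FIFO — oldest first]: 193 @ $15 = $2,895
Ending inventory: 63 @ $15 + 204 @ $17 + 260 @ $14 + 397 @ $16 = $14,405

COGS = $2,895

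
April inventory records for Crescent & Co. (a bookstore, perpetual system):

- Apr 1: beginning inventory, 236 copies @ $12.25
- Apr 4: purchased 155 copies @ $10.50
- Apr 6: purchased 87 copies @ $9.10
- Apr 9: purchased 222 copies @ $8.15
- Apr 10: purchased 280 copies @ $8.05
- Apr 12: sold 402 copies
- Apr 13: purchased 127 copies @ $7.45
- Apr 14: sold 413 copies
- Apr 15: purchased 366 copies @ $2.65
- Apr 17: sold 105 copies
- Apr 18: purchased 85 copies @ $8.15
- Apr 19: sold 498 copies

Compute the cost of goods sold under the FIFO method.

Apr 12, 402 sold [FIFO — oldest first]: 236 @ $12.25 + 155 @ $10.50 + 11 @ $9.10 = $4,618.60
Apr 14, 413 sold [FIFO — oldest first]: 76 @ $9.10 + 222 @ $8.15 + 115 @ $8.05 = $3,426.65
Apr 17, 105 sold [FIFO — oldest first]: 105 @ $8.05 = $845.25
Apr 19, 498 sold [FIFO — oldest first]: 60 @ $8.05 + 127 @ $7.45 + 311 @ $2.65 = $2,253.30
Total COGS = $4,618.60 + $3,426.65 + $845.25 + $2,253.30 = $11,143.80
Ending inventory: 55 @ $2.65 + 85 @ $8.15 = $838.50
Check: goods available $11,982.30 = COGS $11,143.80 + ending $838.50

COGS = $11,143.80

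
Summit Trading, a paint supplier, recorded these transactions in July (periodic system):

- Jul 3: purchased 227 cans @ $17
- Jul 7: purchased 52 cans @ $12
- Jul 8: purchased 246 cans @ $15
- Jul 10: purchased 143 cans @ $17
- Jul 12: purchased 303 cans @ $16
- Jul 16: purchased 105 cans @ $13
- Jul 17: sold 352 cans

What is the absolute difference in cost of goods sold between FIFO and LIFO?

FIFO COGS: 227 @ $17 + 52 @ $12 + 73 @ $15 = $5,578
LIFO COGS: 105 @ $13 + 247 @ $16 = $5,317
Difference = |$5,578 − $5,317| = $261

$261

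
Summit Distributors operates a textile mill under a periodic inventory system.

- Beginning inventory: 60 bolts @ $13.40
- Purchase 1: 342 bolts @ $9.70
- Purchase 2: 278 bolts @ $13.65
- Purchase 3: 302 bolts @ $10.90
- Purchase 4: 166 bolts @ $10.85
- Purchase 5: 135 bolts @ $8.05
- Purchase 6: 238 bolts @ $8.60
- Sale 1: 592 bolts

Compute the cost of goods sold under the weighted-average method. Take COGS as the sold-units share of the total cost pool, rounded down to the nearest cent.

COGS = $6,282.96

Sale 1, sell 592: 592/1521 × $16,142.55 → $6,282.96
Ending inventory (cost pool remaining) = $9,859.59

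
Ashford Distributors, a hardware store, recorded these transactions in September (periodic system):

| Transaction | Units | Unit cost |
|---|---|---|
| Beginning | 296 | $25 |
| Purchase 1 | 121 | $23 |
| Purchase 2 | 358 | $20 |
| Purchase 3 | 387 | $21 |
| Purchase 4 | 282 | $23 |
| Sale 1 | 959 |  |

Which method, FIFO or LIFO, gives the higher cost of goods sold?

FIFO

FIFO COGS: 296 @ $25 + 121 @ $23 + 358 @ $20 + 184 @ $21 = $21,207
LIFO COGS: 282 @ $23 + 387 @ $21 + 290 @ $20 = $20,413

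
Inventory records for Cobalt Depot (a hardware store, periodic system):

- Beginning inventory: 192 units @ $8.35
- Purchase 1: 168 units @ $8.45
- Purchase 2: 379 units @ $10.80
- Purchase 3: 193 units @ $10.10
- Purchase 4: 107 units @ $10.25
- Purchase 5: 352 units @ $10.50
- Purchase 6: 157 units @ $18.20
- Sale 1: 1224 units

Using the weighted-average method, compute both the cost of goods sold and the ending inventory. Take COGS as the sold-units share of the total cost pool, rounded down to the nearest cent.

COGS = $13,216.86; ending inventory = $3,498.59

Sale 1, sell 1224: 1224/1548 × $16,715.45 → $13,216.86
Ending inventory (cost pool remaining) = $3,498.59
Check: goods available $16,715.45 = COGS $13,216.86 + ending $3,498.59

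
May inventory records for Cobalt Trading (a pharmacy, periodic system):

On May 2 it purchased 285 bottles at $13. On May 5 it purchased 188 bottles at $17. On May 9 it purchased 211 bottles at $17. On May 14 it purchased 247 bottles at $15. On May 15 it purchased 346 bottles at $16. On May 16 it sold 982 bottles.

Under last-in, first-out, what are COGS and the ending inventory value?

May 16, 982 sold [LIFO — newest first]: 346 @ $16 + 247 @ $15 + 211 @ $17 + 178 @ $17 = $15,854
Ending inventory: 285 @ $13 + 10 @ $17 = $3,875
Check: goods available $19,729 = COGS $15,854 + ending $3,875

COGS = $15,854; ending inventory = $3,875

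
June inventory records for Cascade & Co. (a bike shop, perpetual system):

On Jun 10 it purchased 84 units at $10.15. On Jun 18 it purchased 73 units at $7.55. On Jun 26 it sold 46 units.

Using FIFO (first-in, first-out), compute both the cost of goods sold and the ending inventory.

Jun 26, 46 sold [FIFO — oldest first]: 46 @ $10.15 = $466.90
Ending inventory: 38 @ $10.15 + 73 @ $7.55 = $936.85
Check: goods available $1,403.75 = COGS $466.90 + ending $936.85

COGS = $466.90; ending inventory = $936.85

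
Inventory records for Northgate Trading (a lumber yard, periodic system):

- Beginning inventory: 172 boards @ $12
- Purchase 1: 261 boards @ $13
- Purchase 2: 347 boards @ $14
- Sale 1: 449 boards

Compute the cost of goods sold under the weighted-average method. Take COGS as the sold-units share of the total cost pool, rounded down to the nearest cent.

COGS = $5,937.73

Sale 1, sell 449: 449/780 × $10,315.00 → $5,937.73
Ending inventory (cost pool remaining) = $4,377.27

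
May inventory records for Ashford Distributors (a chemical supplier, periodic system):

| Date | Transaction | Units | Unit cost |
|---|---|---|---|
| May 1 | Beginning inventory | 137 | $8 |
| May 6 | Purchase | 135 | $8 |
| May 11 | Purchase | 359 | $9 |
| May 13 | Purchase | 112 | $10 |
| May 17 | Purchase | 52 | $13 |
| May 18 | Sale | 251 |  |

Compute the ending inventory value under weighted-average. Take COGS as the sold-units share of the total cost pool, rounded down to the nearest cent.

Ending inventory = $4,928.85

May 18, sell 251: 251/795 × $7,203.00 → $2,274.15
Ending inventory (cost pool remaining) = $4,928.85
Check: goods available $7,203.00 = COGS $2,274.15 + ending $4,928.85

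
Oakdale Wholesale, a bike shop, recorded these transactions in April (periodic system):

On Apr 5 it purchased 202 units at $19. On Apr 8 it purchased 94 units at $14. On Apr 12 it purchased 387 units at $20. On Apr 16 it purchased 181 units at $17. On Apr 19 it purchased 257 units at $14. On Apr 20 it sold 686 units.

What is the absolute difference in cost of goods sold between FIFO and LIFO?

FIFO COGS: 202 @ $19 + 94 @ $14 + 387 @ $20 + 3 @ $17 = $12,945
LIFO COGS: 257 @ $14 + 181 @ $17 + 248 @ $20 = $11,635
Difference = |$12,945 − $11,635| = $1,310

$1,310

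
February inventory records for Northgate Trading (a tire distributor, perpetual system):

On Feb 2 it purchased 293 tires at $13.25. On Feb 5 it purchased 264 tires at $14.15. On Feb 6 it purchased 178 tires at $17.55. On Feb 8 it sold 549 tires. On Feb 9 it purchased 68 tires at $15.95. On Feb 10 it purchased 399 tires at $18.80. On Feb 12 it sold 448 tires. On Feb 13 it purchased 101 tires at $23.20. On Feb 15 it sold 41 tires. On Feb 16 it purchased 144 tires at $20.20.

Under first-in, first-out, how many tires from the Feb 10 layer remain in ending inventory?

164

Feb 8, 549 sold [FIFO — oldest first]: 293 @ $13.25 + 256 @ $14.15 = $7,504.65
Feb 12, 448 sold [FIFO — oldest first]: 8 @ $14.15 + 178 @ $17.55 + 68 @ $15.95 + 194 @ $18.80 = $7,968.90
Feb 15, 41 sold [FIFO — oldest first]: 41 @ $18.80 = $770.80
Total COGS = $7,504.65 + $7,968.90 + $770.80 = $16,244.35
Ending inventory: 164 @ $18.80 + 101 @ $23.20 + 144 @ $20.20 = $8,335.20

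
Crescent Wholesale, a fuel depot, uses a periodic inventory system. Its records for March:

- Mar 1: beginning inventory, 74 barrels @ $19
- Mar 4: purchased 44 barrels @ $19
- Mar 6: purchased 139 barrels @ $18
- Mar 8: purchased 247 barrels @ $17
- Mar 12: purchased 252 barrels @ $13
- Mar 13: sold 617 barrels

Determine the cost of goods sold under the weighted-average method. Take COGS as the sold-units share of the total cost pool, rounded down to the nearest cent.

Mar 13, sell 617: 617/756 × $12,219.00 → $9,972.38
Ending inventory (cost pool remaining) = $2,246.62

COGS = $9,972.38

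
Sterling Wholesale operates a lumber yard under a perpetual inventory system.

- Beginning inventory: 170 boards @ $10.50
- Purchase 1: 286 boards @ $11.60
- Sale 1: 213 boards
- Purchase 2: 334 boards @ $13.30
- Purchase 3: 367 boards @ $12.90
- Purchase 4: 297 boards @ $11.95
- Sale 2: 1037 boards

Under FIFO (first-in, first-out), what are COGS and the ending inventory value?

COGS = $15,390.45; ending inventory = $2,437.80

Sale 1 (213) [FIFO — oldest first]: 170 @ $10.50 + 43 @ $11.60 = $2,283.80
Sale 2 (1037) [FIFO — oldest first]: 243 @ $11.60 + 334 @ $13.30 + 367 @ $12.90 + 93 @ $11.95 = $13,106.65
Total COGS = $2,283.80 + $13,106.65 = $15,390.45
Ending inventory: 204 @ $11.95 = $2,437.80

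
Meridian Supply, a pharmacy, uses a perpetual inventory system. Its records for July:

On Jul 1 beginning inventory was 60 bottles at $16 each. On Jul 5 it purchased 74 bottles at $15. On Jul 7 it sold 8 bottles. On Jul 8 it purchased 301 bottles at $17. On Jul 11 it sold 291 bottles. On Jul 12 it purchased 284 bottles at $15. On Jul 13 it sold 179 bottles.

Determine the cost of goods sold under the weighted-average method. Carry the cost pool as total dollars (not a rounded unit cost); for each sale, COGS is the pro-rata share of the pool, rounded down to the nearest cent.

After Jul 1: 60 on hand, pool $960.00 (≈ $16.0000 each)
After Jul 5: 134 on hand, pool $2,070.00 (≈ $15.4478 each)
Jul 7, sell 8: 8/134 × $2,070.00 → $123.58
After Jul 8: 427 on hand, pool $7,063.42 (≈ $16.5420 each)
Jul 11, sell 291: 291/427 × $7,063.42 → $4,813.71
After Jul 12: 420 on hand, pool $6,509.71 (≈ $15.4993 each)
Jul 13, sell 179: 179/420 × $6,509.71 → $2,774.37
Total COGS = $123.58 + $4,813.71 + $2,774.37 = $7,711.66
Ending inventory (cost pool remaining) = $3,735.34

COGS = $7,711.66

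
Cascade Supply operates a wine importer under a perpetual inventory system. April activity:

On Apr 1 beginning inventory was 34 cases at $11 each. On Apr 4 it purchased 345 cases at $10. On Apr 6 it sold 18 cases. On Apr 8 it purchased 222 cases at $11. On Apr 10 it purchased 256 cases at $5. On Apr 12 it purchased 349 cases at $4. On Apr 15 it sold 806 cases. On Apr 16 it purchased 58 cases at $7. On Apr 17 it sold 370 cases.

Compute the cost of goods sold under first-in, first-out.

COGS = $8,894

Apr 6, 18 sold [FIFO — oldest first]: 18 @ $11 = $198
Apr 15, 806 sold [FIFO — oldest first]: 16 @ $11 + 345 @ $10 + 222 @ $11 + 223 @ $5 = $7,183
Apr 17, 370 sold [FIFO — oldest first]: 33 @ $5 + 337 @ $4 = $1,513
Total COGS = $198 + $7,183 + $1,513 = $8,894
Ending inventory: 12 @ $4 + 58 @ $7 = $454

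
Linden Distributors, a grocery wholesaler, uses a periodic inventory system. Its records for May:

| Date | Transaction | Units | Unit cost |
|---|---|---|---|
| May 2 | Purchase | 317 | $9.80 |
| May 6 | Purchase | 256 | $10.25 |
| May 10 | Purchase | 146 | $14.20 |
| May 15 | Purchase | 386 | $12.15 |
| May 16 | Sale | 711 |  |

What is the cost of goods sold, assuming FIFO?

May 16, 711 sold [FIFO — oldest first]: 317 @ $9.80 + 256 @ $10.25 + 138 @ $14.20 = $7,690.20
Ending inventory: 8 @ $14.20 + 386 @ $12.15 = $4,803.50

COGS = $7,690.20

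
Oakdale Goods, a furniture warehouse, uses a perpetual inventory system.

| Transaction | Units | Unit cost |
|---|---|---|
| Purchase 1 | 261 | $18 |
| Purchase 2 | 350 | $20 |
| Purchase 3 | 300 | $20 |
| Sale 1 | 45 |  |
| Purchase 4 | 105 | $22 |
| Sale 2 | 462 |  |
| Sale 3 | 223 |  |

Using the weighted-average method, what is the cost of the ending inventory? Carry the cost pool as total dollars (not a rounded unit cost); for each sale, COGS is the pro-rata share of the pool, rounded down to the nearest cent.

Ending inventory = $5,635.71

After Purchase 1: 261 on hand, pool $4,698.00 (≈ $18.0000 each)
After Purchase 2: 611 on hand, pool $11,698.00 (≈ $19.1457 each)
After Purchase 3: 911 on hand, pool $17,698.00 (≈ $19.4270 each)
Sale 1, sell 45: 45/911 × $17,698.00 → $874.21
After Purchase 4: 971 on hand, pool $19,133.79 (≈ $19.7052 each)
Sale 2, sell 462: 462/971 × $19,133.79 → $9,103.82
Sale 3, sell 223: 223/509 × $10,029.97 → $4,394.26
Total COGS = $874.21 + $9,103.82 + $4,394.26 = $14,372.29
Ending inventory (cost pool remaining) = $5,635.71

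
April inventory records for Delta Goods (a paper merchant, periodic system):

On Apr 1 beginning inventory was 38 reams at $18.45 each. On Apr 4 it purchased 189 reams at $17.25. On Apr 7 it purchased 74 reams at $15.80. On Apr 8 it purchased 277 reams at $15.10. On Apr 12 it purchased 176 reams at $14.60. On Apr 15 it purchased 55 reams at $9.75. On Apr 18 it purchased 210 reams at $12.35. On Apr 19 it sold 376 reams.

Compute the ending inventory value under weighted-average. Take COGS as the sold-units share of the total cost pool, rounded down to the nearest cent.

Apr 19, sell 376: 376/1019 × $15,012.60 → $5,539.48
Ending inventory (cost pool remaining) = $9,473.12

Ending inventory = $9,473.12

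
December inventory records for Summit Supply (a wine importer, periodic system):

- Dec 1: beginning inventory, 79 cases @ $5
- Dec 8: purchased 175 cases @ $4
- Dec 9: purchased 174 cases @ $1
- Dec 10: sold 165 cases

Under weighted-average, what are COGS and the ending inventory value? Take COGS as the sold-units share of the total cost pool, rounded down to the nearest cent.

Dec 10, sell 165: 165/428 × $1,269.00 → $489.21
Ending inventory (cost pool remaining) = $779.79

COGS = $489.21; ending inventory = $779.79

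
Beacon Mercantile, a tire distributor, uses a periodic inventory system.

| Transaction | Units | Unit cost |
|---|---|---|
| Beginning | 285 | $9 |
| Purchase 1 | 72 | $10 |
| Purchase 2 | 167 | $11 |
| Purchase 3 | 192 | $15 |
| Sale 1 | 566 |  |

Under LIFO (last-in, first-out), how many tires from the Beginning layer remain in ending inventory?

150

Sale 1 (566) [LIFO — newest first]: 192 @ $15 + 167 @ $11 + 72 @ $10 + 135 @ $9 = $6,652
Ending inventory: 150 @ $9 = $1,350
Check: goods available $8,002 = COGS $6,652 + ending $1,350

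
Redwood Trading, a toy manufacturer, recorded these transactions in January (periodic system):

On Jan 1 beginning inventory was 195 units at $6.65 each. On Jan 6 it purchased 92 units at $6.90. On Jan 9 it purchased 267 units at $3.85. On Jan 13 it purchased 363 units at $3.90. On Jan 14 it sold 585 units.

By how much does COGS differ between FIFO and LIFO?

$810.00

FIFO COGS: 195 @ $6.65 + 92 @ $6.90 + 267 @ $3.85 + 31 @ $3.90 = $3,080.40
LIFO COGS: 363 @ $3.90 + 222 @ $3.85 = $2,270.40
Difference = |$3,080.40 − $2,270.40| = $810.00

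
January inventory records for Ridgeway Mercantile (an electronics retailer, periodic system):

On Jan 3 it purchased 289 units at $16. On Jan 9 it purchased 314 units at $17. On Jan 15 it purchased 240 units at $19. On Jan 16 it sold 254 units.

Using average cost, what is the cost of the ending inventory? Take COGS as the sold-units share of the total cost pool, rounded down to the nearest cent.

Jan 16, sell 254: 254/843 × $14,522.00 → $4,375.54
Ending inventory (cost pool remaining) = $10,146.46
Check: goods available $14,522.00 = COGS $4,375.54 + ending $10,146.46

Ending inventory = $10,146.46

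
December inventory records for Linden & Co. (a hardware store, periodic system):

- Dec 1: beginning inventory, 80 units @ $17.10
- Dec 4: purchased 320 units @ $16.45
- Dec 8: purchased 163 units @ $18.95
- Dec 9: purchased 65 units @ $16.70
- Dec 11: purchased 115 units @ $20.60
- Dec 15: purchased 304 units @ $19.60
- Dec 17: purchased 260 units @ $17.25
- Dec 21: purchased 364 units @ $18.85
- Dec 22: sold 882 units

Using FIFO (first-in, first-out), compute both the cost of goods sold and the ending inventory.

Dec 22, 882 sold [FIFO — oldest first]: 80 @ $17.10 + 320 @ $16.45 + 163 @ $18.95 + 65 @ $16.70 + 115 @ $20.60 + 139 @ $19.60 = $15,899.75
Ending inventory: 165 @ $19.60 + 260 @ $17.25 + 364 @ $18.85 = $14,580.40

COGS = $15,899.75; ending inventory = $14,580.40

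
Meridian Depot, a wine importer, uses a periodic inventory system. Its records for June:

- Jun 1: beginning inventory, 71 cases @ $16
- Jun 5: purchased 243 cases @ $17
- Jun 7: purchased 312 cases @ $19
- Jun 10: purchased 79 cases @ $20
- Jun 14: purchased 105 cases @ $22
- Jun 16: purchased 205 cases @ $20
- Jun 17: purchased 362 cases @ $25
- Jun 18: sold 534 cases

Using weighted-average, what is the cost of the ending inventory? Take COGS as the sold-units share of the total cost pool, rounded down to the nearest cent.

Ending inventory = $17,285.48

Jun 18, sell 534: 534/1377 × $28,235.00 → $10,949.52
Ending inventory (cost pool remaining) = $17,285.48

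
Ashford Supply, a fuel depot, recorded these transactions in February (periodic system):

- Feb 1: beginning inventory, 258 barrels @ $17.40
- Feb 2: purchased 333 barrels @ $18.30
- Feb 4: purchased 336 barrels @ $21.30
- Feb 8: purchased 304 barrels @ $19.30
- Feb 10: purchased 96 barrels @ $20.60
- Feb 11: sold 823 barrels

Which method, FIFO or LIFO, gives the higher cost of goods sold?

LIFO

FIFO COGS: 258 @ $17.40 + 333 @ $18.30 + 232 @ $21.30 = $15,524.70
LIFO COGS: 96 @ $20.60 + 304 @ $19.30 + 336 @ $21.30 + 87 @ $18.30 = $16,593.70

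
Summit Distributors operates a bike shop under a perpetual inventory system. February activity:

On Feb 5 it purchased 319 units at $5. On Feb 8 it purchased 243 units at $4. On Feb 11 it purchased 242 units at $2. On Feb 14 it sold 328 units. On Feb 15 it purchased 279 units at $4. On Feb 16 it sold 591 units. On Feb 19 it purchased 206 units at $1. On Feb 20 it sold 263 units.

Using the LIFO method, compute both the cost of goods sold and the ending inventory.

Feb 14, 328 sold [LIFO — newest first]: 242 @ $2 + 86 @ $4 = $828
Feb 16, 591 sold [LIFO — newest first]: 279 @ $4 + 157 @ $4 + 155 @ $5 = $2,519
Feb 20, 263 sold [LIFO — newest first]: 206 @ $1 + 57 @ $5 = $491
Total COGS = $828 + $2,519 + $491 = $3,838
Ending inventory: 107 @ $5 = $535
Check: goods available $4,373 = COGS $3,838 + ending $535

COGS = $3,838; ending inventory = $535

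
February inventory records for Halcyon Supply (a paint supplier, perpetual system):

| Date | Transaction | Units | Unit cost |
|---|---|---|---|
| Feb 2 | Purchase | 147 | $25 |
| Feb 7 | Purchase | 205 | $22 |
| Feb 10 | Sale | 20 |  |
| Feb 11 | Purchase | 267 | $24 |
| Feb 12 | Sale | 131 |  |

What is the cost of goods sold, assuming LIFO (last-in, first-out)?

COGS = $3,584

Feb 10, 20 sold [LIFO — newest first]: 20 @ $22 = $440
Feb 12, 131 sold [LIFO — newest first]: 131 @ $24 = $3,144
Total COGS = $440 + $3,144 = $3,584
Ending inventory: 147 @ $25 + 185 @ $22 + 136 @ $24 = $11,009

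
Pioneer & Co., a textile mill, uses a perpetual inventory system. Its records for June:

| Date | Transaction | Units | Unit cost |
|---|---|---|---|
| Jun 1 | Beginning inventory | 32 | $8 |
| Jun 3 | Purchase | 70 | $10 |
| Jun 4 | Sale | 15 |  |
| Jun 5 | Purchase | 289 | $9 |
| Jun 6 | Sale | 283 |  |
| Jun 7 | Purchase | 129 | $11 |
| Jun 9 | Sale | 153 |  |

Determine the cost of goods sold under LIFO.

COGS = $4,350

Jun 4, 15 sold [LIFO — newest first]: 15 @ $10 = $150
Jun 6, 283 sold [LIFO — newest first]: 283 @ $9 = $2,547
Jun 9, 153 sold [LIFO — newest first]: 129 @ $11 + 6 @ $9 + 18 @ $10 = $1,653
Total COGS = $150 + $2,547 + $1,653 = $4,350
Ending inventory: 32 @ $8 + 37 @ $10 = $626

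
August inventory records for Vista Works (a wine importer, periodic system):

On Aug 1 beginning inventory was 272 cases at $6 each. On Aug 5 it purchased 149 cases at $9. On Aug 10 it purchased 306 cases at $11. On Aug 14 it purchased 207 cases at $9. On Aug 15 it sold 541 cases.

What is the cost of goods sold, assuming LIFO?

COGS = $5,481

Aug 15, 541 sold [LIFO — newest first]: 207 @ $9 + 306 @ $11 + 28 @ $9 = $5,481
Ending inventory: 272 @ $6 + 121 @ $9 = $2,721
Check: goods available $8,202 = COGS $5,481 + ending $2,721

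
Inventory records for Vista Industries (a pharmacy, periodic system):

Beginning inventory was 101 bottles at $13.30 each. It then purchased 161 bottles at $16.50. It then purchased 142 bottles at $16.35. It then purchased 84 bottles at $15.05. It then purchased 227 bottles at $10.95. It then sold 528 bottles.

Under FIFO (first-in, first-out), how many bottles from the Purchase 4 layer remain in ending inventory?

187

Sale 1 (528) [FIFO — oldest first]: 101 @ $13.30 + 161 @ $16.50 + 142 @ $16.35 + 84 @ $15.05 + 40 @ $10.95 = $8,023.70
Ending inventory: 187 @ $10.95 = $2,047.65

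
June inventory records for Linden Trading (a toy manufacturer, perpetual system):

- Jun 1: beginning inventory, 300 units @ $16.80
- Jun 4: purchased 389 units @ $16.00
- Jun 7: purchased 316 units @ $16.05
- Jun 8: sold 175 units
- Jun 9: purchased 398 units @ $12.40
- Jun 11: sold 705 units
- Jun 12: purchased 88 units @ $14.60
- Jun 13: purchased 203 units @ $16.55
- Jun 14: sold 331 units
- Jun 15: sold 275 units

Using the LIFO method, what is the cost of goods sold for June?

COGS = $22,421.05

Jun 8, 175 sold [LIFO — newest first]: 175 @ $16.05 = $2,808.75
Jun 11, 705 sold [LIFO — newest first]: 398 @ $12.40 + 141 @ $16.05 + 166 @ $16.00 = $9,854.25
Jun 14, 331 sold [LIFO — newest first]: 203 @ $16.55 + 88 @ $14.60 + 40 @ $16.00 = $5,284.45
Jun 15, 275 sold [LIFO — newest first]: 183 @ $16.00 + 92 @ $16.80 = $4,473.60
Total COGS = $2,808.75 + $9,854.25 + $5,284.45 + $4,473.60 = $22,421.05
Ending inventory: 208 @ $16.80 = $3,494.40
Check: goods available $25,915.45 = COGS $22,421.05 + ending $3,494.40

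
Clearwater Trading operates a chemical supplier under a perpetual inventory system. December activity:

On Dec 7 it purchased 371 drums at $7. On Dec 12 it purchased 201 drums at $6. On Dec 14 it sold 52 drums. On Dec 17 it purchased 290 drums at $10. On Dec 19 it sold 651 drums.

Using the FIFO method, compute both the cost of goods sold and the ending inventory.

COGS = $5,113; ending inventory = $1,590

Dec 14, 52 sold [FIFO — oldest first]: 52 @ $7 = $364
Dec 19, 651 sold [FIFO — oldest first]: 319 @ $7 + 201 @ $6 + 131 @ $10 = $4,749
Total COGS = $364 + $4,749 = $5,113
Ending inventory: 159 @ $10 = $1,590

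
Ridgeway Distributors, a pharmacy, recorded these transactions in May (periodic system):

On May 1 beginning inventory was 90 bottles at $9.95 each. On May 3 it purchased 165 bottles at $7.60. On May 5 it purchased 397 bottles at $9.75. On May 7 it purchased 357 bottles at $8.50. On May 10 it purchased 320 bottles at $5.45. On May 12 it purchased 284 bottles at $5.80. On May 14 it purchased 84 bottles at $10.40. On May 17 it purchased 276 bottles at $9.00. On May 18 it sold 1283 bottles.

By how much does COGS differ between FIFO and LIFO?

FIFO COGS: 90 @ $9.95 + 165 @ $7.60 + 397 @ $9.75 + 357 @ $8.50 + 274 @ $5.45 = $10,548.05
LIFO COGS: 276 @ $9.00 + 84 @ $10.40 + 284 @ $5.80 + 320 @ $5.45 + 319 @ $8.50 = $9,460.30
Difference = |$10,548.05 − $9,460.30| = $1,087.75

$1,087.75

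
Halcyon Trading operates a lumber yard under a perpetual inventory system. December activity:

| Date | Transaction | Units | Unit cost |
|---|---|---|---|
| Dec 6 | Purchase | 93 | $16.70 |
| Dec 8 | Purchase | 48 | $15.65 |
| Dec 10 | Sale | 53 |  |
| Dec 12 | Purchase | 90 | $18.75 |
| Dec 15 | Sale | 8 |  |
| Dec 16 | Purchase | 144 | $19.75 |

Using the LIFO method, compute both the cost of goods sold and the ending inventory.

Dec 10, 53 sold [LIFO — newest first]: 48 @ $15.65 + 5 @ $16.70 = $834.70
Dec 15, 8 sold [LIFO — newest first]: 8 @ $18.75 = $150.00
Total COGS = $834.70 + $150.00 = $984.70
Ending inventory: 88 @ $16.70 + 82 @ $18.75 + 144 @ $19.75 = $5,851.10
Check: goods available $6,835.80 = COGS $984.70 + ending $5,851.10

COGS = $984.70; ending inventory = $5,851.10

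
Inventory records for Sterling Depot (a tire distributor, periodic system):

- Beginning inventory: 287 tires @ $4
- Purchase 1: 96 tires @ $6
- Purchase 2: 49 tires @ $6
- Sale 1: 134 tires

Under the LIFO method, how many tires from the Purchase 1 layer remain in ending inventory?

Sale 1 (134) [LIFO — newest first]: 49 @ $6 + 85 @ $6 = $804
Ending inventory: 287 @ $4 + 11 @ $6 = $1,214

11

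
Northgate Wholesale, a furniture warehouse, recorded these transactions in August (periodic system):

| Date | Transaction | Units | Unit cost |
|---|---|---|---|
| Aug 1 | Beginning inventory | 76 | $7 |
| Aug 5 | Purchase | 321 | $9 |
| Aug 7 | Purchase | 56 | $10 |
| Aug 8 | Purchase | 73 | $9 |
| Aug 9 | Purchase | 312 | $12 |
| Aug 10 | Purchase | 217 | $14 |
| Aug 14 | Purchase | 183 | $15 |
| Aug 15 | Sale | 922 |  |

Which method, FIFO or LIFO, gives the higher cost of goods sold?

LIFO

FIFO COGS: 76 @ $7 + 321 @ $9 + 56 @ $10 + 73 @ $9 + 312 @ $12 + 84 @ $14 = $9,558
LIFO COGS: 183 @ $15 + 217 @ $14 + 312 @ $12 + 73 @ $9 + 56 @ $10 + 81 @ $9 = $11,473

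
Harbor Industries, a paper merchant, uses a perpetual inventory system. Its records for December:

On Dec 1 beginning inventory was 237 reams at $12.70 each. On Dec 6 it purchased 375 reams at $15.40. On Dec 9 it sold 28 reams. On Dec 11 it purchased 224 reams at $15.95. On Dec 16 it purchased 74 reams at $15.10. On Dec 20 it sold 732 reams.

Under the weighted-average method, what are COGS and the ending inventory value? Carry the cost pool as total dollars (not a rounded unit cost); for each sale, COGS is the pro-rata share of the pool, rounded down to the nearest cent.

After Dec 1: 237 on hand, pool $3,009.90 (≈ $12.7000 each)
After Dec 6: 612 on hand, pool $8,784.90 (≈ $14.3544 each)
Dec 9, sell 28: 28/612 × $8,784.90 → $401.92
After Dec 11: 808 on hand, pool $11,955.78 (≈ $14.7968 each)
After Dec 16: 882 on hand, pool $13,073.18 (≈ $14.8222 each)
Dec 20, sell 732: 732/882 × $13,073.18 → $10,849.85
Total COGS = $401.92 + $10,849.85 = $11,251.77
Ending inventory (cost pool remaining) = $2,223.33

COGS = $11,251.77; ending inventory = $2,223.33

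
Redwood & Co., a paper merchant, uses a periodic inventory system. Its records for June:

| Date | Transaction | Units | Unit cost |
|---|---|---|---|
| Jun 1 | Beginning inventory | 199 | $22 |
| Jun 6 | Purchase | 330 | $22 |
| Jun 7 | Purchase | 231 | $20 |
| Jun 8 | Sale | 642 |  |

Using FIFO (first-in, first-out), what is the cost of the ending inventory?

Jun 8, 642 sold [FIFO — oldest first]: 199 @ $22 + 330 @ $22 + 113 @ $20 = $13,898
Ending inventory: 118 @ $20 = $2,360

Ending inventory = $2,360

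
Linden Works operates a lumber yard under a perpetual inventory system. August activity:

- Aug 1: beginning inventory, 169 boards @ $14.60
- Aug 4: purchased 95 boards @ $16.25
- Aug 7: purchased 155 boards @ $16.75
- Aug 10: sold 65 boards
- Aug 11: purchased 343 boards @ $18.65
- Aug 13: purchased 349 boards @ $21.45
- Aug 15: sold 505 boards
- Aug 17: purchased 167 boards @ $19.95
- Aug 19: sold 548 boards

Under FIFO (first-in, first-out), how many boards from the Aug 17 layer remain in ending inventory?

Aug 10, 65 sold [FIFO — oldest first]: 65 @ $14.60 = $949.00
Aug 15, 505 sold [FIFO — oldest first]: 104 @ $14.60 + 95 @ $16.25 + 155 @ $16.75 + 151 @ $18.65 = $8,474.55
Aug 19, 548 sold [FIFO — oldest first]: 192 @ $18.65 + 349 @ $21.45 + 7 @ $19.95 = $11,206.50
Total COGS = $949.00 + $8,474.55 + $11,206.50 = $20,630.05
Ending inventory: 160 @ $19.95 = $3,192.00

160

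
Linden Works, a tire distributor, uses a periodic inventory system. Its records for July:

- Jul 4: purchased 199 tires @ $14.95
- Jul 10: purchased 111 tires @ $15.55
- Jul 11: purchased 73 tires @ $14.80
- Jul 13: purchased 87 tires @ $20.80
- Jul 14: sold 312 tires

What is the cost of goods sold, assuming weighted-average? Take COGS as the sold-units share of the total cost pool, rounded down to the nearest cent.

COGS = $5,039.19

Jul 14, sell 312: 312/470 × $7,591.10 → $5,039.19
Ending inventory (cost pool remaining) = $2,551.91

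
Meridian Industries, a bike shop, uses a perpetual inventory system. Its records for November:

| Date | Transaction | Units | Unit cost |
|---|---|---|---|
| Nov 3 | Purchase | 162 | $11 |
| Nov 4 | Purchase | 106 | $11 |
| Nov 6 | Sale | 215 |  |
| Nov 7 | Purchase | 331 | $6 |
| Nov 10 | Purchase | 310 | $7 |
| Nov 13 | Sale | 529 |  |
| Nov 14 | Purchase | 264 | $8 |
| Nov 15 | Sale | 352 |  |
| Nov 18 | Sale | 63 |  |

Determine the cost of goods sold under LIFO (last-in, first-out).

Nov 6, 215 sold [LIFO — newest first]: 106 @ $11 + 109 @ $11 = $2,365
Nov 13, 529 sold [LIFO — newest first]: 310 @ $7 + 219 @ $6 = $3,484
Nov 15, 352 sold [LIFO — newest first]: 264 @ $8 + 88 @ $6 = $2,640
Nov 18, 63 sold [LIFO — newest first]: 24 @ $6 + 39 @ $11 = $573
Total COGS = $2,365 + $3,484 + $2,640 + $573 = $9,062
Ending inventory: 14 @ $11 = $154

COGS = $9,062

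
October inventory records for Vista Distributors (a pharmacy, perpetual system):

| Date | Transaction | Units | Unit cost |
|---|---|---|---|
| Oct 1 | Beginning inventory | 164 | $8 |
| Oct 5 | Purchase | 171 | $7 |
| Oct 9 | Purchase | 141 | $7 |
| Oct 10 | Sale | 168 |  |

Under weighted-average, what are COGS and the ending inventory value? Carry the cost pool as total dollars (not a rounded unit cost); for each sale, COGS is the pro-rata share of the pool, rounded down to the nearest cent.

After Oct 1: 164 on hand, pool $1,312.00 (≈ $8.0000 each)
After Oct 5: 335 on hand, pool $2,509.00 (≈ $7.4896 each)
After Oct 9: 476 on hand, pool $3,496.00 (≈ $7.3445 each)
Oct 10, sell 168: 168/476 × $3,496.00 → $1,233.88
Ending inventory (cost pool remaining) = $2,262.12

COGS = $1,233.88; ending inventory = $2,262.12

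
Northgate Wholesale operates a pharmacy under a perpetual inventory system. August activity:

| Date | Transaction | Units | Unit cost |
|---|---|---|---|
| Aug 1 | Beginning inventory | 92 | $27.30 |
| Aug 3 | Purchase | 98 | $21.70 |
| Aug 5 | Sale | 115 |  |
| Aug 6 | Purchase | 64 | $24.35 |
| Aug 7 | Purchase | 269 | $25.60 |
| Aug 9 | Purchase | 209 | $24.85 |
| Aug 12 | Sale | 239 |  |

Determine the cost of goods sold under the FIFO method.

Aug 5, 115 sold [FIFO — oldest first]: 92 @ $27.30 + 23 @ $21.70 = $3,010.70
Aug 12, 239 sold [FIFO — oldest first]: 75 @ $21.70 + 64 @ $24.35 + 100 @ $25.60 = $5,745.90
Total COGS = $3,010.70 + $5,745.90 = $8,756.60
Ending inventory: 169 @ $25.60 + 209 @ $24.85 = $9,520.05

COGS = $8,756.60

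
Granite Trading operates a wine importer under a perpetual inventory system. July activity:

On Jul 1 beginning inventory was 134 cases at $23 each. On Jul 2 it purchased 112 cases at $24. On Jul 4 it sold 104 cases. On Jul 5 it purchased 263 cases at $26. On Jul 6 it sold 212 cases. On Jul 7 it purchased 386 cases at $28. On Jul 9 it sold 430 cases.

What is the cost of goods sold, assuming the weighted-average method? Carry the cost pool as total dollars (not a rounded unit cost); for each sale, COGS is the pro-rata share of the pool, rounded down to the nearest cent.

After Jul 1: 134 on hand, pool $3,082.00 (≈ $23.0000 each)
After Jul 2: 246 on hand, pool $5,770.00 (≈ $23.4553 each)
Jul 4, sell 104: 104/246 × $5,770.00 → $2,439.34
After Jul 5: 405 on hand, pool $10,168.66 (≈ $25.1078 each)
Jul 6, sell 212: 212/405 × $10,168.66 → $5,322.85
After Jul 7: 579 on hand, pool $15,653.81 (≈ $27.0359 each)
Jul 9, sell 430: 430/579 × $15,653.81 → $11,625.45
Total COGS = $2,439.34 + $5,322.85 + $11,625.45 = $19,387.64
Ending inventory (cost pool remaining) = $4,028.36

COGS = $19,387.64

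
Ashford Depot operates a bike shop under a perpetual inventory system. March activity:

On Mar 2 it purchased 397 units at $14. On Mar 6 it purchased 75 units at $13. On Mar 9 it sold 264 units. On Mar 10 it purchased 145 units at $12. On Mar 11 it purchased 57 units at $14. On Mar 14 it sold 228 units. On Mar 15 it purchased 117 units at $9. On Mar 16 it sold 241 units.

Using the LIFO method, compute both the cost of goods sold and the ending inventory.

Mar 9, 264 sold [LIFO — newest first]: 75 @ $13 + 189 @ $14 = $3,621
Mar 14, 228 sold [LIFO — newest first]: 57 @ $14 + 145 @ $12 + 26 @ $14 = $2,902
Mar 16, 241 sold [LIFO — newest first]: 117 @ $9 + 124 @ $14 = $2,789
Total COGS = $3,621 + $2,902 + $2,789 = $9,312
Ending inventory: 58 @ $14 = $812

COGS = $9,312; ending inventory = $812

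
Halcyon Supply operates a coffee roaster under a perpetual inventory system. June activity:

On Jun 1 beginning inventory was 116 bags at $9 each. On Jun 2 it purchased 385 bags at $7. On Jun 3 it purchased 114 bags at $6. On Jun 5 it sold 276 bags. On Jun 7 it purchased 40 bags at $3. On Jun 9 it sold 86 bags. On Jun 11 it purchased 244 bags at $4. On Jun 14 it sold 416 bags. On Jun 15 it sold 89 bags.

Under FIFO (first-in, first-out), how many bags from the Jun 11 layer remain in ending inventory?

Jun 5, 276 sold [FIFO — oldest first]: 116 @ $9 + 160 @ $7 = $2,164
Jun 9, 86 sold [FIFO — oldest first]: 86 @ $7 = $602
Jun 14, 416 sold [FIFO — oldest first]: 139 @ $7 + 114 @ $6 + 40 @ $3 + 123 @ $4 = $2,269
Jun 15, 89 sold [FIFO — oldest first]: 89 @ $4 = $356
Total COGS = $2,164 + $602 + $2,269 + $356 = $5,391
Ending inventory: 32 @ $4 = $128

32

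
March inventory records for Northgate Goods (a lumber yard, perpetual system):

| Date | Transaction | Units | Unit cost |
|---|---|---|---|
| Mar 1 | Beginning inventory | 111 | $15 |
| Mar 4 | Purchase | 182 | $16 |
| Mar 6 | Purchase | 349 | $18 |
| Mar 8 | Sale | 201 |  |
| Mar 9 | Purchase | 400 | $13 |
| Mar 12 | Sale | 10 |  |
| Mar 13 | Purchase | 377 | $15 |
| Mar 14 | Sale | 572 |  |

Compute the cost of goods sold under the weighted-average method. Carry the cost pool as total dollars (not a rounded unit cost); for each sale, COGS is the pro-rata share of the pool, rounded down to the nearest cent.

COGS = $12,150.99

After Mar 1: 111 on hand, pool $1,665.00 (≈ $15.0000 each)
After Mar 4: 293 on hand, pool $4,577.00 (≈ $15.6212 each)
After Mar 6: 642 on hand, pool $10,859.00 (≈ $16.9143 each)
Mar 8, sell 201: 201/642 × $10,859.00 → $3,399.78
After Mar 9: 841 on hand, pool $12,659.22 (≈ $15.0526 each)
Mar 12, sell 10: 10/841 × $12,659.22 → $150.52
After Mar 13: 1208 on hand, pool $18,163.70 (≈ $15.0362 each)
Mar 14, sell 572: 572/1208 × $18,163.70 → $8,600.69
Total COGS = $3,399.78 + $150.52 + $8,600.69 = $12,150.99
Ending inventory (cost pool remaining) = $9,563.01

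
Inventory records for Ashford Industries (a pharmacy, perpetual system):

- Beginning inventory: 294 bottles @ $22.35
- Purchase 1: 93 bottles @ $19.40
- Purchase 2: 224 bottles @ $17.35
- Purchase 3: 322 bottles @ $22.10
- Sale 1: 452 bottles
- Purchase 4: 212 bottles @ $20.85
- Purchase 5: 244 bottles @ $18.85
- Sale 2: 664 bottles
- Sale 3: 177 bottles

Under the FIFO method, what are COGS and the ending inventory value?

COGS = $26,587.70; ending inventory = $1,809.60

Sale 1 (452) [FIFO — oldest first]: 294 @ $22.35 + 93 @ $19.40 + 65 @ $17.35 = $9,502.85
Sale 2 (664) [FIFO — oldest first]: 159 @ $17.35 + 322 @ $22.10 + 183 @ $20.85 = $13,690.40
Sale 3 (177) [FIFO — oldest first]: 29 @ $20.85 + 148 @ $18.85 = $3,394.45
Total COGS = $9,502.85 + $13,690.40 + $3,394.45 = $26,587.70
Ending inventory: 96 @ $18.85 = $1,809.60
Check: goods available $28,397.30 = COGS $26,587.70 + ending $1,809.60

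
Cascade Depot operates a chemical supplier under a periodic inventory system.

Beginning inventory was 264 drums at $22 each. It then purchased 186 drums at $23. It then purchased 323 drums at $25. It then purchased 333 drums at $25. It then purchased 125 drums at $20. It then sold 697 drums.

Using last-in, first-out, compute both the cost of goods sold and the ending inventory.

Sale 1 (697) [LIFO — newest first]: 125 @ $20 + 333 @ $25 + 239 @ $25 = $16,800
Ending inventory: 264 @ $22 + 186 @ $23 + 84 @ $25 = $12,186

COGS = $16,800; ending inventory = $12,186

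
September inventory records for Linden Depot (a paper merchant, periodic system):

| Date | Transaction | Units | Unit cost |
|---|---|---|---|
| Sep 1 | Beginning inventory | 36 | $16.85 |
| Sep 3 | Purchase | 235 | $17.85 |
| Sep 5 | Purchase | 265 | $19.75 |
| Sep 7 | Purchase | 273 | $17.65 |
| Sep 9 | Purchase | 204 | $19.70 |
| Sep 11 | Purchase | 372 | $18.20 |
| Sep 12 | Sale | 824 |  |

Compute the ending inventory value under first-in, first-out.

Ending inventory = $10,493.70

Sep 12, 824 sold [FIFO — oldest first]: 36 @ $16.85 + 235 @ $17.85 + 265 @ $19.75 + 273 @ $17.65 + 15 @ $19.70 = $15,149.05
Ending inventory: 189 @ $19.70 + 372 @ $18.20 = $10,493.70
Check: goods available $25,642.75 = COGS $15,149.05 + ending $10,493.70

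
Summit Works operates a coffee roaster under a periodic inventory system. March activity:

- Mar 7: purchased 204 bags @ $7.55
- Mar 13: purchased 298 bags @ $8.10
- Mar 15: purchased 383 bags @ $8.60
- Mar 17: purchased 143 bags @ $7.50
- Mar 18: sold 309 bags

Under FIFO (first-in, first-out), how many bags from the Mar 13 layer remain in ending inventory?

Mar 18, 309 sold [FIFO — oldest first]: 204 @ $7.55 + 105 @ $8.10 = $2,390.70
Ending inventory: 193 @ $8.10 + 383 @ $8.60 + 143 @ $7.50 = $5,929.60

193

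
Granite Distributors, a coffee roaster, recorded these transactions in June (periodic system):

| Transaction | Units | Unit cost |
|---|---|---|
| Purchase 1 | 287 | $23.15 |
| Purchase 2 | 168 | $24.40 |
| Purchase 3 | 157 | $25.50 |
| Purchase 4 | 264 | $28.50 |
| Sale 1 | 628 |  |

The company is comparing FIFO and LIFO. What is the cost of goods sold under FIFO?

COGS = $15,202.75

FIFO COGS: 287 @ $23.15 + 168 @ $24.40 + 157 @ $25.50 + 16 @ $28.50 = $15,202.75
LIFO COGS: 264 @ $28.50 + 157 @ $25.50 + 168 @ $24.40 + 39 @ $23.15 = $16,529.55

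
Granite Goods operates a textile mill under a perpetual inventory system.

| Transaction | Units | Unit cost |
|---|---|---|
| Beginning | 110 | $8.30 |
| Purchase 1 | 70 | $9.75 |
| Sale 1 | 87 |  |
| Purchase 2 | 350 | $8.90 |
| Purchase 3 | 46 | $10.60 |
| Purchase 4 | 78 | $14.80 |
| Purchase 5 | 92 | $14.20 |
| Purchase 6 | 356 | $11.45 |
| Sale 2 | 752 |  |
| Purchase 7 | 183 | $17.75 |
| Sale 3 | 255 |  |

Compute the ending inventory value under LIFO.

Ending inventory = $1,644.10

Sale 1 (87) [LIFO — newest first]: 70 @ $9.75 + 17 @ $8.30 = $823.60
Sale 2 (752) [LIFO — newest first]: 356 @ $11.45 + 92 @ $14.20 + 78 @ $14.80 + 46 @ $10.60 + 180 @ $8.90 = $8,626.60
Sale 3 (255) [LIFO — newest first]: 183 @ $17.75 + 72 @ $8.90 = $3,889.05
Total COGS = $823.60 + $8,626.60 + $3,889.05 = $13,339.25
Ending inventory: 93 @ $8.30 + 98 @ $8.90 = $1,644.10
Check: goods available $14,983.35 = COGS $13,339.25 + ending $1,644.10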